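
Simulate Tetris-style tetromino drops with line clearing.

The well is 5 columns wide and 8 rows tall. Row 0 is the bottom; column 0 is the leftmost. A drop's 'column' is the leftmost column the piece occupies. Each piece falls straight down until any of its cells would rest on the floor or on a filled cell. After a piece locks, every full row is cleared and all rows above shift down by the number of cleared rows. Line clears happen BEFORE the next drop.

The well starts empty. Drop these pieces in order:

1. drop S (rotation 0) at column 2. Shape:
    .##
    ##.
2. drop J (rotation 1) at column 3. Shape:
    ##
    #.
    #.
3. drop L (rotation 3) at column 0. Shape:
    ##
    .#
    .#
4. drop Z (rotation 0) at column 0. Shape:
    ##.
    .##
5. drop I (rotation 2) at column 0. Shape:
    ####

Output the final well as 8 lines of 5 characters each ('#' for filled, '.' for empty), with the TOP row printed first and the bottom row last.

Drop 1: S rot0 at col 2 lands with bottom-row=0; cleared 0 line(s) (total 0); column heights now [0 0 1 2 2], max=2
Drop 2: J rot1 at col 3 lands with bottom-row=2; cleared 0 line(s) (total 0); column heights now [0 0 1 5 5], max=5
Drop 3: L rot3 at col 0 lands with bottom-row=0; cleared 0 line(s) (total 0); column heights now [3 3 1 5 5], max=5
Drop 4: Z rot0 at col 0 lands with bottom-row=3; cleared 0 line(s) (total 0); column heights now [5 5 4 5 5], max=5
Drop 5: I rot2 at col 0 lands with bottom-row=5; cleared 0 line(s) (total 0); column heights now [6 6 6 6 5], max=6

Answer: .....
.....
####.
##.##
.###.
##.#.
.#.##
.###.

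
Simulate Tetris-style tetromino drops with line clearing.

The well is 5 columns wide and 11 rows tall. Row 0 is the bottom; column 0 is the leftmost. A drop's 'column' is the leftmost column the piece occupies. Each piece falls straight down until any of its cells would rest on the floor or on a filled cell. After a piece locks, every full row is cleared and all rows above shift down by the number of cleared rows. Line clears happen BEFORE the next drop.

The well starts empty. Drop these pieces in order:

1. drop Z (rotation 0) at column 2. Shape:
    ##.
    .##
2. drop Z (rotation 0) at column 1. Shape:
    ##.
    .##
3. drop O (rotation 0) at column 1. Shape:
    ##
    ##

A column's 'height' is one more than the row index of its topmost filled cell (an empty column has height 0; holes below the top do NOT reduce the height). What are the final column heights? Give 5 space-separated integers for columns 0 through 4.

Drop 1: Z rot0 at col 2 lands with bottom-row=0; cleared 0 line(s) (total 0); column heights now [0 0 2 2 1], max=2
Drop 2: Z rot0 at col 1 lands with bottom-row=2; cleared 0 line(s) (total 0); column heights now [0 4 4 3 1], max=4
Drop 3: O rot0 at col 1 lands with bottom-row=4; cleared 0 line(s) (total 0); column heights now [0 6 6 3 1], max=6

Answer: 0 6 6 3 1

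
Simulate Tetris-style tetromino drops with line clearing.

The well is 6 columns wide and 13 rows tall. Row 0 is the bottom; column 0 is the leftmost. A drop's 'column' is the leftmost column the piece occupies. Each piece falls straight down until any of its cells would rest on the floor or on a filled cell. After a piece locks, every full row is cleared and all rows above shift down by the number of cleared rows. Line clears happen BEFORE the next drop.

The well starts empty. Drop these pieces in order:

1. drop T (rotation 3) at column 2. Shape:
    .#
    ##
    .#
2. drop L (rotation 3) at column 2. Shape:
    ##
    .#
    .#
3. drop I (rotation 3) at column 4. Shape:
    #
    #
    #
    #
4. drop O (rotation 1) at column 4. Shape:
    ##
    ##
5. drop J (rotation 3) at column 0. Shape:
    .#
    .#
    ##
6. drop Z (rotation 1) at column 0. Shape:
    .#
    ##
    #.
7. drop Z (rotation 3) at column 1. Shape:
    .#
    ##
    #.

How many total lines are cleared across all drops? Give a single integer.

Drop 1: T rot3 at col 2 lands with bottom-row=0; cleared 0 line(s) (total 0); column heights now [0 0 2 3 0 0], max=3
Drop 2: L rot3 at col 2 lands with bottom-row=3; cleared 0 line(s) (total 0); column heights now [0 0 6 6 0 0], max=6
Drop 3: I rot3 at col 4 lands with bottom-row=0; cleared 0 line(s) (total 0); column heights now [0 0 6 6 4 0], max=6
Drop 4: O rot1 at col 4 lands with bottom-row=4; cleared 0 line(s) (total 0); column heights now [0 0 6 6 6 6], max=6
Drop 5: J rot3 at col 0 lands with bottom-row=0; cleared 0 line(s) (total 0); column heights now [1 3 6 6 6 6], max=6
Drop 6: Z rot1 at col 0 lands with bottom-row=2; cleared 0 line(s) (total 0); column heights now [4 5 6 6 6 6], max=6
Drop 7: Z rot3 at col 1 lands with bottom-row=5; cleared 0 line(s) (total 0); column heights now [4 7 8 6 6 6], max=8

Answer: 0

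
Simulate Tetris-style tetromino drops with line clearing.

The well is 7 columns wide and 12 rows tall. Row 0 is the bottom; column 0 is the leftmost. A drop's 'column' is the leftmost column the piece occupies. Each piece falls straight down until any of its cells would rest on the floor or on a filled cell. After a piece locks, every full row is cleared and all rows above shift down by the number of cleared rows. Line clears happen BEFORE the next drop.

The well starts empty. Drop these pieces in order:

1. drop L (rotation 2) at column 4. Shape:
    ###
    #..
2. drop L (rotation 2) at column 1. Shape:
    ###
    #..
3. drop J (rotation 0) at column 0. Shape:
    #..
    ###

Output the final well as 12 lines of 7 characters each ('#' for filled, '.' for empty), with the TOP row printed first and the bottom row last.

Answer: .......
.......
.......
.......
.......
.......
.......
.......
#......
###....
.######
.#..#..

Derivation:
Drop 1: L rot2 at col 4 lands with bottom-row=0; cleared 0 line(s) (total 0); column heights now [0 0 0 0 2 2 2], max=2
Drop 2: L rot2 at col 1 lands with bottom-row=0; cleared 0 line(s) (total 0); column heights now [0 2 2 2 2 2 2], max=2
Drop 3: J rot0 at col 0 lands with bottom-row=2; cleared 0 line(s) (total 0); column heights now [4 3 3 2 2 2 2], max=4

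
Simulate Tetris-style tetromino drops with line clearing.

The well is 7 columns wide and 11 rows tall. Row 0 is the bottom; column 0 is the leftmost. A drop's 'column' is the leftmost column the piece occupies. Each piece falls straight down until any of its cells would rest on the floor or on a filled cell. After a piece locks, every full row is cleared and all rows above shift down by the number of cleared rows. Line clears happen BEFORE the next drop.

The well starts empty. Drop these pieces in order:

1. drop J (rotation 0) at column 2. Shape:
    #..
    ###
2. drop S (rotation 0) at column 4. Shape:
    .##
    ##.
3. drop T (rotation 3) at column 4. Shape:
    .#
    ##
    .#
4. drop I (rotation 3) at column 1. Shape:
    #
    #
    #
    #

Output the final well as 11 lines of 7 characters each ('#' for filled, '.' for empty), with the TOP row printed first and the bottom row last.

Drop 1: J rot0 at col 2 lands with bottom-row=0; cleared 0 line(s) (total 0); column heights now [0 0 2 1 1 0 0], max=2
Drop 2: S rot0 at col 4 lands with bottom-row=1; cleared 0 line(s) (total 0); column heights now [0 0 2 1 2 3 3], max=3
Drop 3: T rot3 at col 4 lands with bottom-row=3; cleared 0 line(s) (total 0); column heights now [0 0 2 1 5 6 3], max=6
Drop 4: I rot3 at col 1 lands with bottom-row=0; cleared 0 line(s) (total 0); column heights now [0 4 2 1 5 6 3], max=6

Answer: .......
.......
.......
.......
.......
.....#.
....##.
.#...#.
.#...##
.##.##.
.####..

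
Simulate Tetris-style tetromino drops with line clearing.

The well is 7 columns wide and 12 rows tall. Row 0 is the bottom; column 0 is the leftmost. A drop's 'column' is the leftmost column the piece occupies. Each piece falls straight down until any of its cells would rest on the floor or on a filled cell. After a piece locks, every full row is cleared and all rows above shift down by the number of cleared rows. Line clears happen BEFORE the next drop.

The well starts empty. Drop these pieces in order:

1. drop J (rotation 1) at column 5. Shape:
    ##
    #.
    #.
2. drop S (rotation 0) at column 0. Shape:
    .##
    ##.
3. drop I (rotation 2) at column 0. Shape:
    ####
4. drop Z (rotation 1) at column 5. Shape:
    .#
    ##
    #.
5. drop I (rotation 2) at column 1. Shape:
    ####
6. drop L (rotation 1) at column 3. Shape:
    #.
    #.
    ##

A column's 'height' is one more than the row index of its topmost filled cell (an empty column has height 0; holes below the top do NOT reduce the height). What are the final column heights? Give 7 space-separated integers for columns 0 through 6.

Answer: 3 4 4 7 5 5 6

Derivation:
Drop 1: J rot1 at col 5 lands with bottom-row=0; cleared 0 line(s) (total 0); column heights now [0 0 0 0 0 3 3], max=3
Drop 2: S rot0 at col 0 lands with bottom-row=0; cleared 0 line(s) (total 0); column heights now [1 2 2 0 0 3 3], max=3
Drop 3: I rot2 at col 0 lands with bottom-row=2; cleared 0 line(s) (total 0); column heights now [3 3 3 3 0 3 3], max=3
Drop 4: Z rot1 at col 5 lands with bottom-row=3; cleared 0 line(s) (total 0); column heights now [3 3 3 3 0 5 6], max=6
Drop 5: I rot2 at col 1 lands with bottom-row=3; cleared 0 line(s) (total 0); column heights now [3 4 4 4 4 5 6], max=6
Drop 6: L rot1 at col 3 lands with bottom-row=4; cleared 0 line(s) (total 0); column heights now [3 4 4 7 5 5 6], max=7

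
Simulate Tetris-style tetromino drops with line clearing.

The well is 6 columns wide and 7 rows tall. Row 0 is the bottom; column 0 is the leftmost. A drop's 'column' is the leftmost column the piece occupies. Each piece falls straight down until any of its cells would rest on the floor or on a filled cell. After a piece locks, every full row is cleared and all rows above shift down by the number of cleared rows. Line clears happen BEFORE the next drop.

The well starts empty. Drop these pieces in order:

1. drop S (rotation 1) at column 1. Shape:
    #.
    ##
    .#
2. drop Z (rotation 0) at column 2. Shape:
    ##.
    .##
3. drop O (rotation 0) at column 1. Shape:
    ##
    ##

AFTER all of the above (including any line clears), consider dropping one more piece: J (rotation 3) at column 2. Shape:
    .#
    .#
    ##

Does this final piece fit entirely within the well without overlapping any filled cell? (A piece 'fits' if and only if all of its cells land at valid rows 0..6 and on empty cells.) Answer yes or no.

Answer: no

Derivation:
Drop 1: S rot1 at col 1 lands with bottom-row=0; cleared 0 line(s) (total 0); column heights now [0 3 2 0 0 0], max=3
Drop 2: Z rot0 at col 2 lands with bottom-row=1; cleared 0 line(s) (total 0); column heights now [0 3 3 3 2 0], max=3
Drop 3: O rot0 at col 1 lands with bottom-row=3; cleared 0 line(s) (total 0); column heights now [0 5 5 3 2 0], max=5
Test piece J rot3 at col 2 (width 2): heights before test = [0 5 5 3 2 0]; fits = False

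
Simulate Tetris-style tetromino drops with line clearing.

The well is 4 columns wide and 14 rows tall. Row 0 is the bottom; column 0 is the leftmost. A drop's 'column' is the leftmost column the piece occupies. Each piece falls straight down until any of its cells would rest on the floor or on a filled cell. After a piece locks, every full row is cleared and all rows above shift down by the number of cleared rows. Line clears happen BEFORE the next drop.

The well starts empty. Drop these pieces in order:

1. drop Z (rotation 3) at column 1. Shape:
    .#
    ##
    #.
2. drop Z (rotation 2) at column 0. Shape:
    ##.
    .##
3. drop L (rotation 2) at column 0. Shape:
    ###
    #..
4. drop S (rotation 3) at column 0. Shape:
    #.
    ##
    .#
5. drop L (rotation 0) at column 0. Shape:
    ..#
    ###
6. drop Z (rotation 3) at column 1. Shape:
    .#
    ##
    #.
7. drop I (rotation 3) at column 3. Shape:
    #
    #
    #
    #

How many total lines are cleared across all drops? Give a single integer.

Answer: 0

Derivation:
Drop 1: Z rot3 at col 1 lands with bottom-row=0; cleared 0 line(s) (total 0); column heights now [0 2 3 0], max=3
Drop 2: Z rot2 at col 0 lands with bottom-row=3; cleared 0 line(s) (total 0); column heights now [5 5 4 0], max=5
Drop 3: L rot2 at col 0 lands with bottom-row=5; cleared 0 line(s) (total 0); column heights now [7 7 7 0], max=7
Drop 4: S rot3 at col 0 lands with bottom-row=7; cleared 0 line(s) (total 0); column heights now [10 9 7 0], max=10
Drop 5: L rot0 at col 0 lands with bottom-row=10; cleared 0 line(s) (total 0); column heights now [11 11 12 0], max=12
Drop 6: Z rot3 at col 1 lands with bottom-row=11; cleared 0 line(s) (total 0); column heights now [11 13 14 0], max=14
Drop 7: I rot3 at col 3 lands with bottom-row=0; cleared 0 line(s) (total 0); column heights now [11 13 14 4], max=14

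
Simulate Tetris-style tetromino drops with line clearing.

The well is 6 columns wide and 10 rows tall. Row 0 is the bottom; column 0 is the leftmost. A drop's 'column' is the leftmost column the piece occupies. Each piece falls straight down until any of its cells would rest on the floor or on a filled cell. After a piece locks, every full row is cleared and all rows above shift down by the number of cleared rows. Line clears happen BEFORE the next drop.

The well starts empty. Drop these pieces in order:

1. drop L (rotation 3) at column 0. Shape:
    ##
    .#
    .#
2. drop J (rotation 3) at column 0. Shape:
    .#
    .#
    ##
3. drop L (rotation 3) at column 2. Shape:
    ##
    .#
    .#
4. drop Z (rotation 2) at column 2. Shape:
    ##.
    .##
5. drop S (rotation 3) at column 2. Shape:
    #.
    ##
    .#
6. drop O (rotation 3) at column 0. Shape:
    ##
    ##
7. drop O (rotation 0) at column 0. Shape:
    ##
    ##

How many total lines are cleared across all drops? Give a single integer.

Drop 1: L rot3 at col 0 lands with bottom-row=0; cleared 0 line(s) (total 0); column heights now [3 3 0 0 0 0], max=3
Drop 2: J rot3 at col 0 lands with bottom-row=3; cleared 0 line(s) (total 0); column heights now [4 6 0 0 0 0], max=6
Drop 3: L rot3 at col 2 lands with bottom-row=0; cleared 0 line(s) (total 0); column heights now [4 6 3 3 0 0], max=6
Drop 4: Z rot2 at col 2 lands with bottom-row=3; cleared 0 line(s) (total 0); column heights now [4 6 5 5 4 0], max=6
Drop 5: S rot3 at col 2 lands with bottom-row=5; cleared 0 line(s) (total 0); column heights now [4 6 8 7 4 0], max=8
Drop 6: O rot3 at col 0 lands with bottom-row=6; cleared 0 line(s) (total 0); column heights now [8 8 8 7 4 0], max=8
Drop 7: O rot0 at col 0 lands with bottom-row=8; cleared 0 line(s) (total 0); column heights now [10 10 8 7 4 0], max=10

Answer: 0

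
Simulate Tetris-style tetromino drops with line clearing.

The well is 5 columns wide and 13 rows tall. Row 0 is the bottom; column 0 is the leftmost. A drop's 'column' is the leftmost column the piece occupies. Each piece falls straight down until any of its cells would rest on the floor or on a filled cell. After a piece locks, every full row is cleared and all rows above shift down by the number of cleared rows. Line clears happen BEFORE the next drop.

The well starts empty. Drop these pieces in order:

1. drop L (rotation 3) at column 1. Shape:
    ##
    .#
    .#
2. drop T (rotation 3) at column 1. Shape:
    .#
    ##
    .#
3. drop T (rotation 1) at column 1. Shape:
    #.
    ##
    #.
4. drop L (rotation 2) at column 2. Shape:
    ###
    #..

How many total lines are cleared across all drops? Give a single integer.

Drop 1: L rot3 at col 1 lands with bottom-row=0; cleared 0 line(s) (total 0); column heights now [0 3 3 0 0], max=3
Drop 2: T rot3 at col 1 lands with bottom-row=3; cleared 0 line(s) (total 0); column heights now [0 5 6 0 0], max=6
Drop 3: T rot1 at col 1 lands with bottom-row=5; cleared 0 line(s) (total 0); column heights now [0 8 7 0 0], max=8
Drop 4: L rot2 at col 2 lands with bottom-row=7; cleared 0 line(s) (total 0); column heights now [0 8 9 9 9], max=9

Answer: 0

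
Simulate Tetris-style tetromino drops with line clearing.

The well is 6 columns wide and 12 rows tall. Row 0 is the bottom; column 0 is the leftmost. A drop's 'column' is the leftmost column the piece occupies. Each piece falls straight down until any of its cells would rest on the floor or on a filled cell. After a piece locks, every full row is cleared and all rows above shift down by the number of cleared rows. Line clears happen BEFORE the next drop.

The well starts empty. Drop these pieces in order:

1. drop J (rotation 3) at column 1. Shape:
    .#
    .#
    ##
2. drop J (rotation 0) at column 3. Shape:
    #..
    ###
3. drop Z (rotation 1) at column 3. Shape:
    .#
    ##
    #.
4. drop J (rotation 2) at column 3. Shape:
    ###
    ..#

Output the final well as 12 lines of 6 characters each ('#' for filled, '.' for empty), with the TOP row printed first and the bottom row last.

Drop 1: J rot3 at col 1 lands with bottom-row=0; cleared 0 line(s) (total 0); column heights now [0 1 3 0 0 0], max=3
Drop 2: J rot0 at col 3 lands with bottom-row=0; cleared 0 line(s) (total 0); column heights now [0 1 3 2 1 1], max=3
Drop 3: Z rot1 at col 3 lands with bottom-row=2; cleared 0 line(s) (total 0); column heights now [0 1 3 4 5 1], max=5
Drop 4: J rot2 at col 3 lands with bottom-row=4; cleared 0 line(s) (total 0); column heights now [0 1 3 6 6 6], max=6

Answer: ......
......
......
......
......
......
...###
....##
...##.
..##..
..##..
.#####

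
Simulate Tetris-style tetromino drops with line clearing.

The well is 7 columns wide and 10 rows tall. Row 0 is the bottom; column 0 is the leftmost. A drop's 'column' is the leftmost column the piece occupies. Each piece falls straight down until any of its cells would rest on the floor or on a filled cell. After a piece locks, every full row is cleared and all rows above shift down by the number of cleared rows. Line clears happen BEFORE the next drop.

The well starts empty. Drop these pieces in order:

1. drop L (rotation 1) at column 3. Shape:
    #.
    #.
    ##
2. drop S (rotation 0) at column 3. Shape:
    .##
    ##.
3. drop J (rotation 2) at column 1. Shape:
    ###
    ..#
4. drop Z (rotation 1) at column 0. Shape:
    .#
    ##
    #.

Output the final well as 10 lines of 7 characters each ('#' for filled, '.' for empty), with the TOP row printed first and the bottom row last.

Answer: .......
.......
.#.....
##.....
####...
...###.
...##..
...#...
...#...
...##..

Derivation:
Drop 1: L rot1 at col 3 lands with bottom-row=0; cleared 0 line(s) (total 0); column heights now [0 0 0 3 1 0 0], max=3
Drop 2: S rot0 at col 3 lands with bottom-row=3; cleared 0 line(s) (total 0); column heights now [0 0 0 4 5 5 0], max=5
Drop 3: J rot2 at col 1 lands with bottom-row=4; cleared 0 line(s) (total 0); column heights now [0 6 6 6 5 5 0], max=6
Drop 4: Z rot1 at col 0 lands with bottom-row=5; cleared 0 line(s) (total 0); column heights now [7 8 6 6 5 5 0], max=8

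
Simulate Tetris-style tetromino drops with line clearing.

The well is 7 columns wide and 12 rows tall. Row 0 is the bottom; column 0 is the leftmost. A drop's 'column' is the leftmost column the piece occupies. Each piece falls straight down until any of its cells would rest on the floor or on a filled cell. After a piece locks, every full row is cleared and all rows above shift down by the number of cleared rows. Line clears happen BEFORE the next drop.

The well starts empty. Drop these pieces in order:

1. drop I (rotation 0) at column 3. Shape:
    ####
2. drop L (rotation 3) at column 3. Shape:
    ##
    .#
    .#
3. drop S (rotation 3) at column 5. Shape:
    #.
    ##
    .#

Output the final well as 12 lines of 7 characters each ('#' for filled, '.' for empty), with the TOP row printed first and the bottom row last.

Answer: .......
.......
.......
.......
.......
.......
.......
.......
...###.
....###
....#.#
...####

Derivation:
Drop 1: I rot0 at col 3 lands with bottom-row=0; cleared 0 line(s) (total 0); column heights now [0 0 0 1 1 1 1], max=1
Drop 2: L rot3 at col 3 lands with bottom-row=1; cleared 0 line(s) (total 0); column heights now [0 0 0 4 4 1 1], max=4
Drop 3: S rot3 at col 5 lands with bottom-row=1; cleared 0 line(s) (total 0); column heights now [0 0 0 4 4 4 3], max=4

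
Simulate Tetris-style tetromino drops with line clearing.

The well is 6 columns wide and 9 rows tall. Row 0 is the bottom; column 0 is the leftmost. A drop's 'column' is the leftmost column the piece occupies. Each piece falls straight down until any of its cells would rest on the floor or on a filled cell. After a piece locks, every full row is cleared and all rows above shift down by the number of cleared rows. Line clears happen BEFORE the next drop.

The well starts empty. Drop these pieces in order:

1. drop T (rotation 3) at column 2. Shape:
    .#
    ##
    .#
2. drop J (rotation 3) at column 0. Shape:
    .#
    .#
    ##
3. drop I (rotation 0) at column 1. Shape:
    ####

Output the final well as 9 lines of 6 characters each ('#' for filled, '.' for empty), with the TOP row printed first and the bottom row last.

Answer: ......
......
......
......
......
.####.
.#.#..
.###..
##.#..

Derivation:
Drop 1: T rot3 at col 2 lands with bottom-row=0; cleared 0 line(s) (total 0); column heights now [0 0 2 3 0 0], max=3
Drop 2: J rot3 at col 0 lands with bottom-row=0; cleared 0 line(s) (total 0); column heights now [1 3 2 3 0 0], max=3
Drop 3: I rot0 at col 1 lands with bottom-row=3; cleared 0 line(s) (total 0); column heights now [1 4 4 4 4 0], max=4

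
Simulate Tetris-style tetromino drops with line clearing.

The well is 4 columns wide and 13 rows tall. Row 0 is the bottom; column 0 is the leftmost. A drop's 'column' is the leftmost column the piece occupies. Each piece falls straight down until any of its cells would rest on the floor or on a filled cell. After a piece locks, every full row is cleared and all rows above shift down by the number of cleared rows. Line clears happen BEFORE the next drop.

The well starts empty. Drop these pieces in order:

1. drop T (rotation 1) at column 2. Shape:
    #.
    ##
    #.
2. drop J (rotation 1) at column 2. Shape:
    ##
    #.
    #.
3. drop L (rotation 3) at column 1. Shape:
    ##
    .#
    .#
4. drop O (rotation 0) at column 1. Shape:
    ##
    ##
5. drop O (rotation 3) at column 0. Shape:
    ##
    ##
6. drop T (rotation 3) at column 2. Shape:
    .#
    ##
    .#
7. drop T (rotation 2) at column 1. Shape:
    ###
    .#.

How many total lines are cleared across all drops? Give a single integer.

Drop 1: T rot1 at col 2 lands with bottom-row=0; cleared 0 line(s) (total 0); column heights now [0 0 3 2], max=3
Drop 2: J rot1 at col 2 lands with bottom-row=3; cleared 0 line(s) (total 0); column heights now [0 0 6 6], max=6
Drop 3: L rot3 at col 1 lands with bottom-row=6; cleared 0 line(s) (total 0); column heights now [0 9 9 6], max=9
Drop 4: O rot0 at col 1 lands with bottom-row=9; cleared 0 line(s) (total 0); column heights now [0 11 11 6], max=11
Drop 5: O rot3 at col 0 lands with bottom-row=11; cleared 0 line(s) (total 0); column heights now [13 13 11 6], max=13
Drop 6: T rot3 at col 2 lands with bottom-row=10; cleared 1 line(s) (total 1); column heights now [12 12 11 12], max=12
Drop 7: T rot2 at col 1 lands with bottom-row=11; cleared 1 line(s) (total 2); column heights now [0 12 12 12], max=12

Answer: 2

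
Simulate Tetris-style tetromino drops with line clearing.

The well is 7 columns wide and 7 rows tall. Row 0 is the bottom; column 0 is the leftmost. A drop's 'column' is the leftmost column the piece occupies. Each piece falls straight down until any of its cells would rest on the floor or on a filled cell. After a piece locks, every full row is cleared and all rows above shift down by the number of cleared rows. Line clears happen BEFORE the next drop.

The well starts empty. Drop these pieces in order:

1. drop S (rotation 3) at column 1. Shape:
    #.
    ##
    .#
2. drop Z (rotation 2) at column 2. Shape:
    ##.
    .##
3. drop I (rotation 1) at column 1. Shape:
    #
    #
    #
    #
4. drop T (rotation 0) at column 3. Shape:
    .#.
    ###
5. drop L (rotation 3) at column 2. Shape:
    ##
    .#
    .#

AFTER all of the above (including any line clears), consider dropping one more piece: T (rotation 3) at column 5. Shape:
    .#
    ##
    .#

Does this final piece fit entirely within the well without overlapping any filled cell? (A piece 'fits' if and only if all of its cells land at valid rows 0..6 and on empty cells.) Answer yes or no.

Drop 1: S rot3 at col 1 lands with bottom-row=0; cleared 0 line(s) (total 0); column heights now [0 3 2 0 0 0 0], max=3
Drop 2: Z rot2 at col 2 lands with bottom-row=1; cleared 0 line(s) (total 0); column heights now [0 3 3 3 2 0 0], max=3
Drop 3: I rot1 at col 1 lands with bottom-row=3; cleared 0 line(s) (total 0); column heights now [0 7 3 3 2 0 0], max=7
Drop 4: T rot0 at col 3 lands with bottom-row=3; cleared 0 line(s) (total 0); column heights now [0 7 3 4 5 4 0], max=7
Drop 5: L rot3 at col 2 lands with bottom-row=4; cleared 0 line(s) (total 0); column heights now [0 7 7 7 5 4 0], max=7
Test piece T rot3 at col 5 (width 2): heights before test = [0 7 7 7 5 4 0]; fits = True

Answer: yes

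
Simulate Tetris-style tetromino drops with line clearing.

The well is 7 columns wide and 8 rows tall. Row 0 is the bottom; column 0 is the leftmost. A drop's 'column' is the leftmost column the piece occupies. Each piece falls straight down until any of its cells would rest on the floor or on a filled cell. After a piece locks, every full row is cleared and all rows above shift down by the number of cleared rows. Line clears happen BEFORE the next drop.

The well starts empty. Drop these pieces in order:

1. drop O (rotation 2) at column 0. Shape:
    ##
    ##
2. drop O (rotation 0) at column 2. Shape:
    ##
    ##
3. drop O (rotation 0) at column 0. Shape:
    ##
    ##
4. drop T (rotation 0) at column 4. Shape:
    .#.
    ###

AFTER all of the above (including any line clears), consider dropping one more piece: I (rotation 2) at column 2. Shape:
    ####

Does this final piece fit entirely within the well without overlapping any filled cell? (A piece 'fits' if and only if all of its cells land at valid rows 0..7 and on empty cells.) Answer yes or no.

Drop 1: O rot2 at col 0 lands with bottom-row=0; cleared 0 line(s) (total 0); column heights now [2 2 0 0 0 0 0], max=2
Drop 2: O rot0 at col 2 lands with bottom-row=0; cleared 0 line(s) (total 0); column heights now [2 2 2 2 0 0 0], max=2
Drop 3: O rot0 at col 0 lands with bottom-row=2; cleared 0 line(s) (total 0); column heights now [4 4 2 2 0 0 0], max=4
Drop 4: T rot0 at col 4 lands with bottom-row=0; cleared 1 line(s) (total 1); column heights now [3 3 1 1 0 1 0], max=3
Test piece I rot2 at col 2 (width 4): heights before test = [3 3 1 1 0 1 0]; fits = True

Answer: yes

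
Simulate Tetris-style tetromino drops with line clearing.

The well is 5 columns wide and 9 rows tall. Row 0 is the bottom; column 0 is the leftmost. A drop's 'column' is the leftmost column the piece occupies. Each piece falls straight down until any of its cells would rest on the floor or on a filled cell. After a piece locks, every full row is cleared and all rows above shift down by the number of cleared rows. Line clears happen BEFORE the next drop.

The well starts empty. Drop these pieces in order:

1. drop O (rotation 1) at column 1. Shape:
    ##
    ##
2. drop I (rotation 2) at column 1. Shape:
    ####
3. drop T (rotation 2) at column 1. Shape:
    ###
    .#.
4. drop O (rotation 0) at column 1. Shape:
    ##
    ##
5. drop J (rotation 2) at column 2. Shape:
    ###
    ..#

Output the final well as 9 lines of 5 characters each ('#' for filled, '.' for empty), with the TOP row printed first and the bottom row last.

Answer: .....
..###
.##.#
.##..
.###.
..#..
.####
.##..
.##..

Derivation:
Drop 1: O rot1 at col 1 lands with bottom-row=0; cleared 0 line(s) (total 0); column heights now [0 2 2 0 0], max=2
Drop 2: I rot2 at col 1 lands with bottom-row=2; cleared 0 line(s) (total 0); column heights now [0 3 3 3 3], max=3
Drop 3: T rot2 at col 1 lands with bottom-row=3; cleared 0 line(s) (total 0); column heights now [0 5 5 5 3], max=5
Drop 4: O rot0 at col 1 lands with bottom-row=5; cleared 0 line(s) (total 0); column heights now [0 7 7 5 3], max=7
Drop 5: J rot2 at col 2 lands with bottom-row=6; cleared 0 line(s) (total 0); column heights now [0 7 8 8 8], max=8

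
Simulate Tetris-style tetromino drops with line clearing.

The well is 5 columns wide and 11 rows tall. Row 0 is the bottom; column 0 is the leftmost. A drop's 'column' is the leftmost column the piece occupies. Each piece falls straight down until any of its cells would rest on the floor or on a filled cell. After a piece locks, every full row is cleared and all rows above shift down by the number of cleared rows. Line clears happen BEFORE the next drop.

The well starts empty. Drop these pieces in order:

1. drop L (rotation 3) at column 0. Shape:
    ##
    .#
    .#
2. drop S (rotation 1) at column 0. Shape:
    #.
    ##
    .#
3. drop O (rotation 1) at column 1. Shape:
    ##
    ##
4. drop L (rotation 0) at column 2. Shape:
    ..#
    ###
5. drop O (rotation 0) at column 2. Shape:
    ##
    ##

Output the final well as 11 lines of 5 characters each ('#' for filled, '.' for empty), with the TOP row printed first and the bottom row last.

Drop 1: L rot3 at col 0 lands with bottom-row=0; cleared 0 line(s) (total 0); column heights now [3 3 0 0 0], max=3
Drop 2: S rot1 at col 0 lands with bottom-row=3; cleared 0 line(s) (total 0); column heights now [6 5 0 0 0], max=6
Drop 3: O rot1 at col 1 lands with bottom-row=5; cleared 0 line(s) (total 0); column heights now [6 7 7 0 0], max=7
Drop 4: L rot0 at col 2 lands with bottom-row=7; cleared 0 line(s) (total 0); column heights now [6 7 8 8 9], max=9
Drop 5: O rot0 at col 2 lands with bottom-row=8; cleared 0 line(s) (total 0); column heights now [6 7 10 10 9], max=10

Answer: .....
..##.
..###
..###
.##..
###..
##...
.#...
##...
.#...
.#...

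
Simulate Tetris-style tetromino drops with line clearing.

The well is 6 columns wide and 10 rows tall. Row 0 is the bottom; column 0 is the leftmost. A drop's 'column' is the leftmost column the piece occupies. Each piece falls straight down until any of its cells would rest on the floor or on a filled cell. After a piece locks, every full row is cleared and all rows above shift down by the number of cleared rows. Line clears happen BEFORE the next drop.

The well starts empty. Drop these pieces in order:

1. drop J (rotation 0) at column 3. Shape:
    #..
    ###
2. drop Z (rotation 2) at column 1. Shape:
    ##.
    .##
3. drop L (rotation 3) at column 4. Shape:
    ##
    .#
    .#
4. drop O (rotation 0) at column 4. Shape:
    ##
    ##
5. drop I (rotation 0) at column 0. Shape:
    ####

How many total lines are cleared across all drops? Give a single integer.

Answer: 1

Derivation:
Drop 1: J rot0 at col 3 lands with bottom-row=0; cleared 0 line(s) (total 0); column heights now [0 0 0 2 1 1], max=2
Drop 2: Z rot2 at col 1 lands with bottom-row=2; cleared 0 line(s) (total 0); column heights now [0 4 4 3 1 1], max=4
Drop 3: L rot3 at col 4 lands with bottom-row=1; cleared 0 line(s) (total 0); column heights now [0 4 4 3 4 4], max=4
Drop 4: O rot0 at col 4 lands with bottom-row=4; cleared 0 line(s) (total 0); column heights now [0 4 4 3 6 6], max=6
Drop 5: I rot0 at col 0 lands with bottom-row=4; cleared 1 line(s) (total 1); column heights now [0 4 4 3 5 5], max=5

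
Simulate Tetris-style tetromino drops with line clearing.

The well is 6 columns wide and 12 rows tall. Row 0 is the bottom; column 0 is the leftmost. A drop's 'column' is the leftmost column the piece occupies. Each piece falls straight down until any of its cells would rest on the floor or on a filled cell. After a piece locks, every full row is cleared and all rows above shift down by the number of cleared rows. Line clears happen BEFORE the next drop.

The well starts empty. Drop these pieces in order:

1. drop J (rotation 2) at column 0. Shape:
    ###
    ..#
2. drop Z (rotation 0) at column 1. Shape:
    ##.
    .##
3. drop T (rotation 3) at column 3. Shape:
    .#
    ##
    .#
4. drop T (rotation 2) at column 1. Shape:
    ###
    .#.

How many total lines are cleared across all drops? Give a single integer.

Answer: 0

Derivation:
Drop 1: J rot2 at col 0 lands with bottom-row=0; cleared 0 line(s) (total 0); column heights now [2 2 2 0 0 0], max=2
Drop 2: Z rot0 at col 1 lands with bottom-row=2; cleared 0 line(s) (total 0); column heights now [2 4 4 3 0 0], max=4
Drop 3: T rot3 at col 3 lands with bottom-row=2; cleared 0 line(s) (total 0); column heights now [2 4 4 4 5 0], max=5
Drop 4: T rot2 at col 1 lands with bottom-row=4; cleared 0 line(s) (total 0); column heights now [2 6 6 6 5 0], max=6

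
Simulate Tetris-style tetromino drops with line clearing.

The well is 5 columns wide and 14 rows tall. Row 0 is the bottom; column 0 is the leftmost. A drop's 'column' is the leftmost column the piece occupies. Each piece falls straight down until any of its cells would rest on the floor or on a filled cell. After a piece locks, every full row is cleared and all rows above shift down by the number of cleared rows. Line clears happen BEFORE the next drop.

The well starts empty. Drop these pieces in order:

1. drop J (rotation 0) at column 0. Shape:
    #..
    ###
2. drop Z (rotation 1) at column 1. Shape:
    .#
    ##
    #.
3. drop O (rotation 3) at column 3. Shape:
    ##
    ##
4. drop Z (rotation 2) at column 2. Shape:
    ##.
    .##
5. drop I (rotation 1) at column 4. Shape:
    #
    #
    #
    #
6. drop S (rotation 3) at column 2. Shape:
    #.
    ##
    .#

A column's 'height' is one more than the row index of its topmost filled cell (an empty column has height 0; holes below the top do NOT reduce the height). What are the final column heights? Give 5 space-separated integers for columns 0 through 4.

Drop 1: J rot0 at col 0 lands with bottom-row=0; cleared 0 line(s) (total 0); column heights now [2 1 1 0 0], max=2
Drop 2: Z rot1 at col 1 lands with bottom-row=1; cleared 0 line(s) (total 0); column heights now [2 3 4 0 0], max=4
Drop 3: O rot3 at col 3 lands with bottom-row=0; cleared 1 line(s) (total 1); column heights now [1 2 3 1 1], max=3
Drop 4: Z rot2 at col 2 lands with bottom-row=2; cleared 0 line(s) (total 1); column heights now [1 2 4 4 3], max=4
Drop 5: I rot1 at col 4 lands with bottom-row=3; cleared 0 line(s) (total 1); column heights now [1 2 4 4 7], max=7
Drop 6: S rot3 at col 2 lands with bottom-row=4; cleared 0 line(s) (total 1); column heights now [1 2 7 6 7], max=7

Answer: 1 2 7 6 7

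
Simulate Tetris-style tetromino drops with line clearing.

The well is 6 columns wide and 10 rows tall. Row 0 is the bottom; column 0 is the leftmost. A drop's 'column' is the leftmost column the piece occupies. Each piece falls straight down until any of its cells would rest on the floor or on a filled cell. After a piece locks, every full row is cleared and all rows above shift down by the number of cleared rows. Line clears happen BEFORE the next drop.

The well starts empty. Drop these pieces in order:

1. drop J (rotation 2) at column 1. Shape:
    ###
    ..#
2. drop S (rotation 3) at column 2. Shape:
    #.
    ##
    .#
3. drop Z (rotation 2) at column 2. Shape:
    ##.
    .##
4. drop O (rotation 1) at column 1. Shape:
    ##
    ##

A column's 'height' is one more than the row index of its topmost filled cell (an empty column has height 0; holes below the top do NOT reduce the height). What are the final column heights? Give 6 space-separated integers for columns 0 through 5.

Drop 1: J rot2 at col 1 lands with bottom-row=0; cleared 0 line(s) (total 0); column heights now [0 2 2 2 0 0], max=2
Drop 2: S rot3 at col 2 lands with bottom-row=2; cleared 0 line(s) (total 0); column heights now [0 2 5 4 0 0], max=5
Drop 3: Z rot2 at col 2 lands with bottom-row=4; cleared 0 line(s) (total 0); column heights now [0 2 6 6 5 0], max=6
Drop 4: O rot1 at col 1 lands with bottom-row=6; cleared 0 line(s) (total 0); column heights now [0 8 8 6 5 0], max=8

Answer: 0 8 8 6 5 0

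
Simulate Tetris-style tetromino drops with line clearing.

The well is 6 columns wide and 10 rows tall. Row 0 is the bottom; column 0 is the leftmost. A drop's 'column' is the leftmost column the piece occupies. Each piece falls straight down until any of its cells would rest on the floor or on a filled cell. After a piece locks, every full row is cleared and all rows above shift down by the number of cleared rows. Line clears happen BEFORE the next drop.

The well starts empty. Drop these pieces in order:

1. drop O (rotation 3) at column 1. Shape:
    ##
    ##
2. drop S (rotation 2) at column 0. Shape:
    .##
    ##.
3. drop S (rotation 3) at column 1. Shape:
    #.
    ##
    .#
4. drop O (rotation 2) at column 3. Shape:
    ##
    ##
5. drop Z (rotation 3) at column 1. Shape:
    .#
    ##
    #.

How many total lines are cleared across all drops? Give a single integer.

Drop 1: O rot3 at col 1 lands with bottom-row=0; cleared 0 line(s) (total 0); column heights now [0 2 2 0 0 0], max=2
Drop 2: S rot2 at col 0 lands with bottom-row=2; cleared 0 line(s) (total 0); column heights now [3 4 4 0 0 0], max=4
Drop 3: S rot3 at col 1 lands with bottom-row=4; cleared 0 line(s) (total 0); column heights now [3 7 6 0 0 0], max=7
Drop 4: O rot2 at col 3 lands with bottom-row=0; cleared 0 line(s) (total 0); column heights now [3 7 6 2 2 0], max=7
Drop 5: Z rot3 at col 1 lands with bottom-row=7; cleared 0 line(s) (total 0); column heights now [3 9 10 2 2 0], max=10

Answer: 0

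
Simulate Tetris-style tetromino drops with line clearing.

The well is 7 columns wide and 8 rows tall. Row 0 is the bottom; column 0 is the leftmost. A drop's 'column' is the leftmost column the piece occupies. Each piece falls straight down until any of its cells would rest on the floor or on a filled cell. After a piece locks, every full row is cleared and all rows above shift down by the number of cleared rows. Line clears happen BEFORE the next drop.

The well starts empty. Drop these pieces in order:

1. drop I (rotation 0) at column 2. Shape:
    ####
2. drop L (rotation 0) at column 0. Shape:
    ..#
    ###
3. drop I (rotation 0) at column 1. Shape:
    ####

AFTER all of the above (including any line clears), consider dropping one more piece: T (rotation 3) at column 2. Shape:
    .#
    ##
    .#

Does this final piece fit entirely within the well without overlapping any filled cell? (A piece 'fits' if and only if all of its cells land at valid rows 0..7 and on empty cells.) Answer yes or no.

Answer: yes

Derivation:
Drop 1: I rot0 at col 2 lands with bottom-row=0; cleared 0 line(s) (total 0); column heights now [0 0 1 1 1 1 0], max=1
Drop 2: L rot0 at col 0 lands with bottom-row=1; cleared 0 line(s) (total 0); column heights now [2 2 3 1 1 1 0], max=3
Drop 3: I rot0 at col 1 lands with bottom-row=3; cleared 0 line(s) (total 0); column heights now [2 4 4 4 4 1 0], max=4
Test piece T rot3 at col 2 (width 2): heights before test = [2 4 4 4 4 1 0]; fits = True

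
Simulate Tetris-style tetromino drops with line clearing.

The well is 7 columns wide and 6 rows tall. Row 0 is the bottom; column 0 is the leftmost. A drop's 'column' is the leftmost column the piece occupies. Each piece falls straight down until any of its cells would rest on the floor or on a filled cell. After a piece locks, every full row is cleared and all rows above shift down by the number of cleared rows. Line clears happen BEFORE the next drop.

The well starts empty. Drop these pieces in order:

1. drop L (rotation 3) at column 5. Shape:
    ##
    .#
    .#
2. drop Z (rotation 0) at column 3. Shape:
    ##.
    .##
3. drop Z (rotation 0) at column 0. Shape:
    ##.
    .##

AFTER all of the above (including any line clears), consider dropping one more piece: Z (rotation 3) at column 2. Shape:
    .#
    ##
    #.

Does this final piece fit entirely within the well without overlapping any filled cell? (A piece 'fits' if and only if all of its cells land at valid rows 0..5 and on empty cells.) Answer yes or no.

Answer: no

Derivation:
Drop 1: L rot3 at col 5 lands with bottom-row=0; cleared 0 line(s) (total 0); column heights now [0 0 0 0 0 3 3], max=3
Drop 2: Z rot0 at col 3 lands with bottom-row=3; cleared 0 line(s) (total 0); column heights now [0 0 0 5 5 4 3], max=5
Drop 3: Z rot0 at col 0 lands with bottom-row=0; cleared 0 line(s) (total 0); column heights now [2 2 1 5 5 4 3], max=5
Test piece Z rot3 at col 2 (width 2): heights before test = [2 2 1 5 5 4 3]; fits = False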